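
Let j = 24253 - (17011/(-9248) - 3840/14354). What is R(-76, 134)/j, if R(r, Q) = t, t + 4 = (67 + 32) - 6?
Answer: 5907187744/1609881690795 ≈ 0.0036693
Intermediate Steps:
t = 89 (t = -4 + ((67 + 32) - 6) = -4 + (99 - 6) = -4 + 93 = 89)
R(r, Q) = 89
j = 1609881690795/66372896 (j = 24253 - (17011*(-1/9248) - 3840*1/14354) = 24253 - (-17011/9248 - 1920/7177) = 24253 - 1*(-139844107/66372896) = 24253 + 139844107/66372896 = 1609881690795/66372896 ≈ 24255.)
R(-76, 134)/j = 89/(1609881690795/66372896) = 89*(66372896/1609881690795) = 5907187744/1609881690795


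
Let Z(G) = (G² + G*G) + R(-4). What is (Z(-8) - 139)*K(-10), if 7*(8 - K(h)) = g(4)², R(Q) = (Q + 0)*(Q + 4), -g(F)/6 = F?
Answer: 5720/7 ≈ 817.14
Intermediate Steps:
g(F) = -6*F
R(Q) = Q*(4 + Q)
Z(G) = 2*G² (Z(G) = (G² + G*G) - 4*(4 - 4) = (G² + G²) - 4*0 = 2*G² + 0 = 2*G²)
K(h) = -520/7 (K(h) = 8 - (-6*4)²/7 = 8 - ⅐*(-24)² = 8 - ⅐*576 = 8 - 576/7 = -520/7)
(Z(-8) - 139)*K(-10) = (2*(-8)² - 139)*(-520/7) = (2*64 - 139)*(-520/7) = (128 - 139)*(-520/7) = -11*(-520/7) = 5720/7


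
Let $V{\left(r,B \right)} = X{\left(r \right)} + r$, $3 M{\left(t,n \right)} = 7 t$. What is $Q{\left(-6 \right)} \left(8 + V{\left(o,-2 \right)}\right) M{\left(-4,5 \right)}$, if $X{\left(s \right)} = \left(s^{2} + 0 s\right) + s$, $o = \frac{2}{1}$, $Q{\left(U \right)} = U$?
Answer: $896$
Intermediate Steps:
$o = 2$ ($o = 2 \cdot 1 = 2$)
$X{\left(s \right)} = s + s^{2}$ ($X{\left(s \right)} = \left(s^{2} + 0\right) + s = s^{2} + s = s + s^{2}$)
$M{\left(t,n \right)} = \frac{7 t}{3}$
$V{\left(r,B \right)} = r + r \left(1 + r\right)$ ($V{\left(r,B \right)} = r \left(1 + r\right) + r = r + r \left(1 + r\right)$)
$Q{\left(-6 \right)} \left(8 + V{\left(o,-2 \right)}\right) M{\left(-4,5 \right)} = - 6 \left(8 + 2 \left(2 + 2\right)\right) \frac{7}{3} \left(-4\right) = - 6 \left(8 + 2 \cdot 4\right) \left(- \frac{28}{3}\right) = - 6 \left(8 + 8\right) \left(- \frac{28}{3}\right) = \left(-6\right) 16 \left(- \frac{28}{3}\right) = \left(-96\right) \left(- \frac{28}{3}\right) = 896$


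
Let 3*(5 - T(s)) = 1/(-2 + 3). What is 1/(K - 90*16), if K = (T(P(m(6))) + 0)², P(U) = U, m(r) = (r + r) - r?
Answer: -9/12764 ≈ -0.00070511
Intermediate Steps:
m(r) = r (m(r) = 2*r - r = r)
T(s) = 14/3 (T(s) = 5 - 1/(3*(-2 + 3)) = 5 - ⅓/1 = 5 - ⅓*1 = 5 - ⅓ = 14/3)
K = 196/9 (K = (14/3 + 0)² = (14/3)² = 196/9 ≈ 21.778)
1/(K - 90*16) = 1/(196/9 - 90*16) = 1/(196/9 - 10*144) = 1/(196/9 - 1440) = 1/(-12764/9) = -9/12764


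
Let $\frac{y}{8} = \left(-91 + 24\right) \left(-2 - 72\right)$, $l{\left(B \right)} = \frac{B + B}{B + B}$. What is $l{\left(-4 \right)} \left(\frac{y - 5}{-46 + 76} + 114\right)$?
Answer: $\frac{43079}{30} \approx 1436.0$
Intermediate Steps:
$l{\left(B \right)} = 1$ ($l{\left(B \right)} = \frac{2 B}{2 B} = 2 B \frac{1}{2 B} = 1$)
$y = 39664$ ($y = 8 \left(-91 + 24\right) \left(-2 - 72\right) = 8 \left(\left(-67\right) \left(-74\right)\right) = 8 \cdot 4958 = 39664$)
$l{\left(-4 \right)} \left(\frac{y - 5}{-46 + 76} + 114\right) = 1 \left(\frac{39664 - 5}{-46 + 76} + 114\right) = 1 \left(\frac{39659}{30} + 114\right) = 1 \cdot \frac{43079}{30} = \frac{43079}{30}$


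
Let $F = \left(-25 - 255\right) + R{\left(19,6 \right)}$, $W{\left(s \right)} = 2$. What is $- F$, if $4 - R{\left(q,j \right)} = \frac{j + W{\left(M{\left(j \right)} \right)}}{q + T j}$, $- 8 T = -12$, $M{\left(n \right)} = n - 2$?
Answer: $\frac{1934}{7} \approx 276.29$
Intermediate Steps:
$M{\left(n \right)} = -2 + n$
$T = \frac{3}{2}$ ($T = \left(- \frac{1}{8}\right) \left(-12\right) = \frac{3}{2} \approx 1.5$)
$R{\left(q,j \right)} = 4 - \frac{2 + j}{q + \frac{3 j}{2}}$ ($R{\left(q,j \right)} = 4 - \frac{j + 2}{q + \frac{3 j}{2}} = 4 - \frac{2 + j}{q + \frac{3 j}{2}}$)
$F = - \frac{1934}{7}$ ($F = \left(-25 - 255\right) + \frac{2 \left(-2 + 4 \cdot 19 + 5 \cdot 6\right)}{2 \cdot 19 + 3 \cdot 6} = -280 + \frac{2 \left(-2 + 76 + 30\right)}{38 + 18} = -280 + 2 \cdot \frac{1}{56} \cdot 104 = -280 + \frac{26}{7} = - \frac{1934}{7} \approx -276.29$)
$- F = \left(-1\right) \left(- \frac{1934}{7}\right) = \frac{1934}{7}$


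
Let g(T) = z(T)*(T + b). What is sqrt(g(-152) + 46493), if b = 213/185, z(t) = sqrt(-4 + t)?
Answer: sqrt(1591222925 - 10325590*I*sqrt(39))/185 ≈ 215.67 - 4.3681*I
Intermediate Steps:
b = 213/185 (b = 213*(1/185) = 213/185 ≈ 1.1514)
g(T) = sqrt(-4 + T)*(213/185 + T) (g(T) = sqrt(-4 + T)*(T + 213/185) = sqrt(-4 + T)*(213/185 + T))
sqrt(g(-152) + 46493) = sqrt(sqrt(-4 - 152)*(213/185 - 152) + 46493) = sqrt(sqrt(-156)*(-27907/185) + 46493) = sqrt((2*I*sqrt(39))*(-27907/185) + 46493) = sqrt(-55814*I*sqrt(39)/185 + 46493) = sqrt(46493 - 55814*I*sqrt(39)/185)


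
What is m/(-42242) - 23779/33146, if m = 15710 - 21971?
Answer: -199236353/350038333 ≈ -0.56918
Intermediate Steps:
m = -6261
m/(-42242) - 23779/33146 = -6261/(-42242) - 23779/33146 = -6261*(-1/42242) - 23779*1/33146 = 6261/42242 - 23779/33146 = -199236353/350038333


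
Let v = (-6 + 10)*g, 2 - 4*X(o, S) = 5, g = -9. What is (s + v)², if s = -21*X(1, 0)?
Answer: 6561/16 ≈ 410.06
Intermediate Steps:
X(o, S) = -¾ (X(o, S) = ½ - ¼*5 = ½ - 5/4 = -¾)
v = -36 (v = (-6 + 10)*(-9) = 4*(-9) = -36)
s = 63/4 (s = -21*(-¾) = 63/4 ≈ 15.750)
(s + v)² = (63/4 - 36)² = (-81/4)² = 6561/16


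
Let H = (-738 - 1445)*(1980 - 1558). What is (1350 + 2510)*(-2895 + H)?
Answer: -3567107060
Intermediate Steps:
H = -921226 (H = -2183*422 = -921226)
(1350 + 2510)*(-2895 + H) = (1350 + 2510)*(-2895 - 921226) = 3860*(-924121) = -3567107060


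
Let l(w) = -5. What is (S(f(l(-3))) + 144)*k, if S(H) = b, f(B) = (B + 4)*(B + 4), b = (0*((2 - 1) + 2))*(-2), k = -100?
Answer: -14400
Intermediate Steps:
b = 0 (b = (0*(1 + 2))*(-2) = (0*3)*(-2) = 0*(-2) = 0)
f(B) = (4 + B)**2 (f(B) = (4 + B)*(4 + B) = (4 + B)**2)
S(H) = 0
(S(f(l(-3))) + 144)*k = (0 + 144)*(-100) = 144*(-100) = -14400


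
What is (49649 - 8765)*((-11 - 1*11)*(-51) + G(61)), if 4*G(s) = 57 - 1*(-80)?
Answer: 47272125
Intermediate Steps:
G(s) = 137/4 (G(s) = (57 - 1*(-80))/4 = (57 + 80)/4 = (¼)*137 = 137/4)
(49649 - 8765)*((-11 - 1*11)*(-51) + G(61)) = (49649 - 8765)*((-11 - 1*11)*(-51) + 137/4) = 40884*((-11 - 11)*(-51) + 137/4) = 40884*(-22*(-51) + 137/4) = 40884*(1122 + 137/4) = 40884*(4625/4) = 47272125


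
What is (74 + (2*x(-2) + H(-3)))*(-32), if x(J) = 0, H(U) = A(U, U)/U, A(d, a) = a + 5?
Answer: -7040/3 ≈ -2346.7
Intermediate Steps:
A(d, a) = 5 + a
H(U) = (5 + U)/U
(74 + (2*x(-2) + H(-3)))*(-32) = (74 + (2*0 + (5 - 3)/(-3)))*(-32) = (74 + (0 - ⅓*2))*(-32) = (74 + (0 - ⅔))*(-32) = (74 - ⅔)*(-32) = (220/3)*(-32) = -7040/3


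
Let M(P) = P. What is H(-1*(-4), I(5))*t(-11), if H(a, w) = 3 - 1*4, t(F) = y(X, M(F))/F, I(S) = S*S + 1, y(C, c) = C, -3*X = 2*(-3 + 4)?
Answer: -2/33 ≈ -0.060606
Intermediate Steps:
X = -⅔ (X = -2*(-3 + 4)/3 = -2/3 = -⅓*2 = -⅔ ≈ -0.66667)
I(S) = 1 + S² (I(S) = S² + 1 = 1 + S²)
t(F) = -2/(3*F)
H(a, w) = -1 (H(a, w) = 3 - 4 = -1)
H(-1*(-4), I(5))*t(-11) = -(-2)/(3*(-11)) = -(-2)*(-1)/(3*11) = -1*2/33 = -2/33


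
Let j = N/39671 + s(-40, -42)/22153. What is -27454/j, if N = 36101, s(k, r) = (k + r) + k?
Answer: -24127444476002/794905591 ≈ -30353.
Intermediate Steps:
s(k, r) = r + 2*k
j = 794905591/878831663 (j = 36101/39671 + (-42 + 2*(-40))/22153 = 36101*(1/39671) + (-42 - 80)*(1/22153) = 36101/39671 - 122*1/22153 = 36101/39671 - 122/22153 = 794905591/878831663 ≈ 0.90450)
-27454/j = -27454/794905591/878831663 = -27454*878831663/794905591 = -24127444476002/794905591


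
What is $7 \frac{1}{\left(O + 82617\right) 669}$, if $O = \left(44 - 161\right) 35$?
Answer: $\frac{7}{52531218} \approx 1.3325 \cdot 10^{-7}$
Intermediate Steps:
$O = -4095$ ($O = \left(-117\right) 35 = -4095$)
$7 \frac{1}{\left(O + 82617\right) 669} = 7 \frac{1}{\left(-4095 + 82617\right) 669} = 7 \cdot \frac{1}{78522} \cdot \frac{1}{669} = 7 \cdot \frac{1}{52531218} = \frac{7}{52531218}$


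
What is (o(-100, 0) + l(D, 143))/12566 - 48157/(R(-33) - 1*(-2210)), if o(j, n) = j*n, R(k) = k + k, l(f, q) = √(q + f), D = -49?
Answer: -48157/2144 + √94/12566 ≈ -22.461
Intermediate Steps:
l(f, q) = √(f + q)
R(k) = 2*k
(o(-100, 0) + l(D, 143))/12566 - 48157/(R(-33) - 1*(-2210)) = (-100*0 + √(-49 + 143))/12566 - 48157/(2*(-33) - 1*(-2210)) = (0 + √94)*(1/12566) - 48157/(-66 + 2210) = √94*(1/12566) - 48157/2144 = √94/12566 - 48157*1/2144 = √94/12566 - 48157/2144 = -48157/2144 + √94/12566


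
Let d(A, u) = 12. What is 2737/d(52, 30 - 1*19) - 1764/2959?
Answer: 8077615/35508 ≈ 227.49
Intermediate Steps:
2737/d(52, 30 - 1*19) - 1764/2959 = 2737/12 - 1764/2959 = 8077615/35508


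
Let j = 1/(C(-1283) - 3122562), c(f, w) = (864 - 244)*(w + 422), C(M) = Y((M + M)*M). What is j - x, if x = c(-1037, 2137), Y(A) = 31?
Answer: -4954145233981/3122531 ≈ -1.5866e+6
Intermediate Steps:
C(M) = 31
c(f, w) = 261640 + 620*w (c(f, w) = 620*(422 + w) = 261640 + 620*w)
x = 1586580 (x = 261640 + 620*2137 = 261640 + 1324940 = 1586580)
j = -1/3122531 (j = 1/(31 - 3122562) = 1/(-3122531) = -1/3122531 ≈ -3.2025e-7)
j - x = -1/3122531 - 1*1586580 = -1/3122531 - 1586580 = -4954145233981/3122531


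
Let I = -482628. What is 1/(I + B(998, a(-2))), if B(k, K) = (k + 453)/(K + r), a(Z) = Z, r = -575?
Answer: -577/278477807 ≈ -2.0720e-6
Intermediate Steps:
B(k, K) = (453 + k)/(-575 + K) (B(k, K) = (k + 453)/(K - 575) = (453 + k)/(-575 + K))
1/(I + B(998, a(-2))) = 1/(-482628 + (453 + 998)/(-575 - 2)) = 1/(-482628 + 1451/(-577)) = 1/(-482628 - 1/577*1451) = 1/(-482628 - 1451/577) = 1/(-278477807/577) = -577/278477807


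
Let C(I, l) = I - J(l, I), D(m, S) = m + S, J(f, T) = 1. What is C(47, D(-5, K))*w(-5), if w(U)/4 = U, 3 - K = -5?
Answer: -920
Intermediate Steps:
K = 8 (K = 3 - 1*(-5) = 3 + 5 = 8)
w(U) = 4*U
D(m, S) = S + m
C(I, l) = -1 + I (C(I, l) = I - 1*1 = I - 1 = -1 + I)
C(47, D(-5, K))*w(-5) = (-1 + 47)*(4*(-5)) = 46*(-20) = -920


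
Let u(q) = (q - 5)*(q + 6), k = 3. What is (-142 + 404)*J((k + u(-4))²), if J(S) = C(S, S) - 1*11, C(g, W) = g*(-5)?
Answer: -297632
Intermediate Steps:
u(q) = (-5 + q)*(6 + q)
C(g, W) = -5*g
J(S) = -11 - 5*S (J(S) = -5*S - 1*11 = -5*S - 11 = -11 - 5*S)
(-142 + 404)*J((k + u(-4))²) = (-142 + 404)*(-11 - 5*(3 + (-30 - 4 + (-4)²))²) = 262*(-11 - 5*(3 + (-30 - 4 + 16))²) = 262*(-11 - 5*(3 - 18)²) = 262*(-11 - 5*(-15)²) = 262*(-11 - 5*225) = 262*(-11 - 1125) = 262*(-1136) = -297632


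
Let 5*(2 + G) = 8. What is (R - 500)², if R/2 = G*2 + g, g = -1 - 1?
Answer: 6390784/25 ≈ 2.5563e+5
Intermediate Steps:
G = -⅖ (G = -2 + (⅕)*8 = -2 + 8/5 = -⅖ ≈ -0.40000)
g = -2
R = -28/5 (R = 2*(-⅖*2 - 2) = 2*(-⅘ - 2) = 2*(-14/5) = -28/5 ≈ -5.6000)
(R - 500)² = (-28/5 - 500)² = (-2528/5)² = 6390784/25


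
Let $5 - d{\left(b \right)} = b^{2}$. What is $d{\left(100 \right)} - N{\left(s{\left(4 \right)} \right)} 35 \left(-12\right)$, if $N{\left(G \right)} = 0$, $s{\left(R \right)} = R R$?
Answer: $-9995$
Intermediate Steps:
$s{\left(R \right)} = R^{2}$
$d{\left(b \right)} = 5 - b^{2}$
$d{\left(100 \right)} - N{\left(s{\left(4 \right)} \right)} 35 \left(-12\right) = \left(5 - 100^{2}\right) - 0 \cdot 35 \left(-12\right) = \left(5 - 10000\right) - 0 \left(-12\right) = \left(5 - 10000\right) - 0 = -9995 + 0 = -9995$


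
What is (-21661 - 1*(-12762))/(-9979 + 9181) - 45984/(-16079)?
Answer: 25683179/1833006 ≈ 14.012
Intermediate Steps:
(-21661 - 1*(-12762))/(-9979 + 9181) - 45984/(-16079) = (-21661 + 12762)/(-798) - 45984*(-1/16079) = -8899*(-1/798) + 45984/16079 = 8899/798 + 45984/16079 = 25683179/1833006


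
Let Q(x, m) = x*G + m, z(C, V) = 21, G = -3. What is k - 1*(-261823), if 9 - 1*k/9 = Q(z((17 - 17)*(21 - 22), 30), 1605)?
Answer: 248026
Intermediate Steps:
Q(x, m) = m - 3*x (Q(x, m) = x*(-3) + m = -3*x + m = m - 3*x)
k = -13797 (k = 81 - 9*(1605 - 3*21) = 81 - 9*(1605 - 63) = 81 - 9*1542 = 81 - 13878 = -13797)
k - 1*(-261823) = -13797 - 1*(-261823) = -13797 + 261823 = 248026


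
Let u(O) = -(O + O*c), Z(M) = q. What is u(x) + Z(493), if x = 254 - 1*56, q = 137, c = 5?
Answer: -1051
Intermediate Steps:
Z(M) = 137
x = 198 (x = 254 - 56 = 198)
u(O) = -6*O (u(O) = -(O + O*5) = -(O + 5*O) = -6*O)
u(x) + Z(493) = -6*198 + 137 = -1188 + 137 = -1051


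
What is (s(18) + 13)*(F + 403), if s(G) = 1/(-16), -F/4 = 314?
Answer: -176571/16 ≈ -11036.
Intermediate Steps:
F = -1256 (F = -4*314 = -1256)
s(G) = -1/16
(s(18) + 13)*(F + 403) = (-1/16 + 13)*(-1256 + 403) = (207/16)*(-853) = -176571/16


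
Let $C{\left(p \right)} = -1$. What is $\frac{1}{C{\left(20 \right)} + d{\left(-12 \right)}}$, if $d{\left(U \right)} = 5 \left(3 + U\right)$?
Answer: $- \frac{1}{46} \approx -0.021739$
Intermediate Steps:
$d{\left(U \right)} = 15 + 5 U$
$\frac{1}{C{\left(20 \right)} + d{\left(-12 \right)}} = \frac{1}{-1 + \left(15 + 5 \left(-12\right)\right)} = \frac{1}{-1 + \left(15 - 60\right)} = \frac{1}{-1 - 45} = \frac{1}{-46} = - \frac{1}{46}$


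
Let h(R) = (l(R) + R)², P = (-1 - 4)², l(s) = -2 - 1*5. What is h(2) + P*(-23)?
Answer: -550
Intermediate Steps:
l(s) = -7 (l(s) = -2 - 5 = -7)
P = 25 (P = (-5)² = 25)
h(R) = (-7 + R)²
h(2) + P*(-23) = (-7 + 2)² + 25*(-23) = (-5)² - 575 = 25 - 575 = -550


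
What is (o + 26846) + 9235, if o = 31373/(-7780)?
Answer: 280678807/7780 ≈ 36077.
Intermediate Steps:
o = -31373/7780 (o = 31373*(-1/7780) = -31373/7780 ≈ -4.0325)
(o + 26846) + 9235 = (-31373/7780 + 26846) + 9235 = 208830507/7780 + 9235 = 280678807/7780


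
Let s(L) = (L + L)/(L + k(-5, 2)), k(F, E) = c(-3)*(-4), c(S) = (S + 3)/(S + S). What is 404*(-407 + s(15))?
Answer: -163620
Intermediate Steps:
c(S) = (3 + S)/(2*S) (c(S) = (3 + S)/((2*S)) = (3 + S)*(1/(2*S)) = (3 + S)/(2*S))
k(F, E) = 0 (k(F, E) = ((½)*(3 - 3)/(-3))*(-4) = ((½)*(-⅓)*0)*(-4) = 0*(-4) = 0)
s(L) = 2 (s(L) = (L + L)/(L + 0) = (2*L)/L = 2)
404*(-407 + s(15)) = 404*(-407 + 2) = 404*(-405) = -163620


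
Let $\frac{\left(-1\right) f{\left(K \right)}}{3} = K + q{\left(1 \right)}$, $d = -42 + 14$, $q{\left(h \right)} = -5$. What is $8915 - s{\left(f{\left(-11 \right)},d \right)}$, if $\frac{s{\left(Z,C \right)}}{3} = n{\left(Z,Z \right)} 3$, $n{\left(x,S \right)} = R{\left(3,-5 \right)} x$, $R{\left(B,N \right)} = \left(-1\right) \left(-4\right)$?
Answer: $7187$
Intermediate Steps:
$R{\left(B,N \right)} = 4$
$d = -28$
$f{\left(K \right)} = 15 - 3 K$ ($f{\left(K \right)} = - 3 \left(K - 5\right) = - 3 \left(-5 + K\right) = 15 - 3 K$)
$n{\left(x,S \right)} = 4 x$
$s{\left(Z,C \right)} = 36 Z$ ($s{\left(Z,C \right)} = 3 \cdot 4 Z 3 = 3 \cdot 12 Z = 36 Z$)
$8915 - s{\left(f{\left(-11 \right)},d \right)} = 8915 - 36 \left(15 - -33\right) = 8915 - 36 \left(15 + 33\right) = 8915 - 36 \cdot 48 = 8915 - 1728 = 7187$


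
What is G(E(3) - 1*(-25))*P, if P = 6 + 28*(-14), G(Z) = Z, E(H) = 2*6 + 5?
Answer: -16212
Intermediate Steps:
E(H) = 17 (E(H) = 12 + 5 = 17)
P = -386 (P = 6 - 392 = -386)
G(E(3) - 1*(-25))*P = (17 - 1*(-25))*(-386) = (17 + 25)*(-386) = 42*(-386) = -16212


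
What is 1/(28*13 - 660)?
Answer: -1/296 ≈ -0.0033784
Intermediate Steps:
1/(28*13 - 660) = 1/(364 - 660) = 1/(-296) = -1/296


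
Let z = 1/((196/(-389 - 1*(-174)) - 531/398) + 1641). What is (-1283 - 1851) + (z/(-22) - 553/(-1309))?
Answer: -82170779377208/26222672839 ≈ -3133.6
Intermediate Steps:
z = 85570/140228197 (z = 1/((196/(-389 + 174) - 531*1/398) + 1641) = 1/((196/(-215) - 531/398) + 1641) = 1/((196*(-1/215) - 531/398) + 1641) = 1/((-196/215 - 531/398) + 1641) = 1/(-192173/85570 + 1641) = 1/(140228197/85570) = 85570/140228197 ≈ 0.00061022)
(-1283 - 1851) + (z/(-22) - 553/(-1309)) = (-1283 - 1851) + ((85570/140228197)/(-22) - 553/(-1309)) = -3134 + ((85570/140228197)*(-1/22) - 553*(-1/1309)) = -3134 + (-42785/1542510167 + 79/187) = -3134 + 11077300218/26222672839 = -82170779377208/26222672839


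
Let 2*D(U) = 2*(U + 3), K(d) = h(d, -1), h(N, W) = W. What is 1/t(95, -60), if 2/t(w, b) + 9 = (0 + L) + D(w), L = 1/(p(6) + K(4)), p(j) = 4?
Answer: 134/3 ≈ 44.667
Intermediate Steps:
K(d) = -1
D(U) = 3 + U (D(U) = (2*(U + 3))/2 = (2*(3 + U))/2 = (6 + 2*U)/2 = 3 + U)
L = 1/3 (L = 1/(4 - 1) = 1/3 ≈ 0.33333)
t(w, b) = 2/(-17/3 + w) (t(w, b) = 2/(-9 + ((0 + 1/3) + (3 + w))) = 2/(-9 + (1/3 + (3 + w))) = 2/(-9 + (10/3 + w)) = 2/(-17/3 + w))
1/t(95, -60) = 1/(6/(-17 + 3*95)) = 1/(6/(-17 + 285)) = 1/(6/268) = 1/(6*(1/268)) = 1/(3/134) = 134/3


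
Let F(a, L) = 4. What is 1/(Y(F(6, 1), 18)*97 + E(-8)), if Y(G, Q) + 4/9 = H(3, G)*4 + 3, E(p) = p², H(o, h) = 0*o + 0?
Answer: 9/2807 ≈ 0.0032063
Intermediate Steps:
H(o, h) = 0 (H(o, h) = 0 + 0 = 0)
Y(G, Q) = 23/9 (Y(G, Q) = -4/9 + (0*4 + 3) = -4/9 + (0 + 3) = -4/9 + 3 = 23/9)
1/(Y(F(6, 1), 18)*97 + E(-8)) = 1/((23/9)*97 + (-8)²) = 1/(2231/9 + 64) = 1/(2807/9) = 9/2807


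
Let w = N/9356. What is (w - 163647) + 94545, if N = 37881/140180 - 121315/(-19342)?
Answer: -46130128454059361/667565756720 ≈ -69102.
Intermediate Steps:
N = 466806079/71351620 (N = 37881*(1/140180) - 121315*(-1/19342) = 37881/140180 + 6385/1018 = 466806079/71351620 ≈ 6.5423)
w = 466806079/667565756720 (w = (466806079/71351620)/9356 = (466806079/71351620)*(1/9356) = 466806079/667565756720 ≈ 0.00069927)
(w - 163647) + 94545 = (466806079/667565756720 - 163647) + 94545 = -109245132923151761/667565756720 + 94545 = -46130128454059361/667565756720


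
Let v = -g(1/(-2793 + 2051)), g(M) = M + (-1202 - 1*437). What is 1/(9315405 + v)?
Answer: 742/6913246649 ≈ 1.0733e-7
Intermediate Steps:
g(M) = -1639 + M (g(M) = M + (-1202 - 437) = M - 1639 = -1639 + M)
v = 1216139/742 (v = -(-1639 + 1/(-2793 + 2051)) = -(-1639 + 1/(-742)) = -(-1639 - 1/742) = -1*(-1216139/742) = 1216139/742 ≈ 1639.0)
1/(9315405 + v) = 1/(9315405 + 1216139/742) = 1/(6913246649/742) = 742/6913246649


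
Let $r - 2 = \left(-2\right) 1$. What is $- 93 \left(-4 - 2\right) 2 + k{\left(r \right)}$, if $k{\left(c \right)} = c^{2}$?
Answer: $1116$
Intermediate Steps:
$r = 0$ ($r = 2 - 2 = 0$)
$- 93 \left(-4 - 2\right) 2 + k{\left(r \right)} = - 93 \left(-4 - 2\right) 2 + 0^{2} = - 93 \left(\left(-6\right) 2\right) + 0 = \left(-93\right) \left(-12\right) + 0 = 1116 + 0 = 1116$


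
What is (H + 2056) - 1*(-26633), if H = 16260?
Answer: 44949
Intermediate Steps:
(H + 2056) - 1*(-26633) = (16260 + 2056) - 1*(-26633) = 18316 + 26633 = 44949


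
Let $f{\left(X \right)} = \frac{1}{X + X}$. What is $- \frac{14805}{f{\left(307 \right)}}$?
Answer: $-9090270$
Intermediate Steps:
$f{\left(X \right)} = \frac{1}{2 X}$
$- \frac{14805}{f{\left(307 \right)}} = - \frac{14805}{\frac{1}{2} \cdot \frac{1}{307}} = - 14805 \frac{1}{\frac{1}{614}} = \left(-14805\right) 614 = -9090270$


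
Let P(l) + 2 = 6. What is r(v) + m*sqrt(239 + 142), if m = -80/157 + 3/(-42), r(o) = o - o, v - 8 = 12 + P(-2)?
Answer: -1277*sqrt(381)/2198 ≈ -11.340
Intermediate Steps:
P(l) = 4 (P(l) = -2 + 6 = 4)
v = 24 (v = 8 + (12 + 4) = 8 + 16 = 24)
r(o) = 0
m = -1277/2198 (m = -80*1/157 + 3*(-1/42) = -80/157 - 1/14 = -1277/2198 ≈ -0.58098)
r(v) + m*sqrt(239 + 142) = 0 - 1277*sqrt(239 + 142)/2198 = 0 - 1277*sqrt(381)/2198 = -1277*sqrt(381)/2198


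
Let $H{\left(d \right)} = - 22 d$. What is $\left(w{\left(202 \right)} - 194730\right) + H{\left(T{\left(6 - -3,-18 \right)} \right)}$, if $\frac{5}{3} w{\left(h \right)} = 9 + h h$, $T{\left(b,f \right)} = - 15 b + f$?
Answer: $- \frac{834381}{5} \approx -1.6688 \cdot 10^{5}$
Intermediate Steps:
$T{\left(b,f \right)} = f - 15 b$
$w{\left(h \right)} = \frac{27}{5} + \frac{3 h^{2}}{5}$ ($w{\left(h \right)} = \frac{3 \left(9 + h h\right)}{5} = \frac{3 \left(9 + h^{2}\right)}{5} = \frac{27}{5} + \frac{3 h^{2}}{5}$)
$\left(w{\left(202 \right)} - 194730\right) + H{\left(T{\left(6 - -3,-18 \right)} \right)} = \left(\left(\frac{27}{5} + \frac{3 \cdot 202^{2}}{5}\right) - 194730\right) - 22 \left(-18 - 15 \left(6 - -3\right)\right) = \left(\left(\frac{27}{5} + \frac{3}{5} \cdot 40804\right) - 194730\right) - 22 \left(-18 - 15 \left(6 + 3\right)\right) = \left(\left(\frac{27}{5} + \frac{122412}{5}\right) - 194730\right) - 22 \left(-18 - 135\right) = \left(\frac{122439}{5} - 194730\right) - 22 \left(-18 - 135\right) = - \frac{851211}{5} - -3366 = - \frac{851211}{5} + 3366 = - \frac{834381}{5}$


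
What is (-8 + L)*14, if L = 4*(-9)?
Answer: -616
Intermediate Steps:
L = -36
(-8 + L)*14 = (-8 - 36)*14 = -44*14 = -616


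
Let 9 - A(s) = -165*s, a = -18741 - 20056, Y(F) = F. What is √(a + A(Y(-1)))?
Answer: I*√38953 ≈ 197.37*I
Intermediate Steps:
a = -38797
A(s) = 9 + 165*s (A(s) = 9 - (-165)*s = 9 + 165*s)
√(a + A(Y(-1))) = √(-38797 + (9 + 165*(-1))) = √(-38797 + (9 - 165)) = √(-38797 - 156) = √(-38953) = I*√38953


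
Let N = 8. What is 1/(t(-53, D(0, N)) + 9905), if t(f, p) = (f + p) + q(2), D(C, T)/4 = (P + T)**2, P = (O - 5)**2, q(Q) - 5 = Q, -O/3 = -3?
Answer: 1/12163 ≈ 8.2217e-5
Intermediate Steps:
O = 9 (O = -3*(-3) = 9)
q(Q) = 5 + Q
P = 16 (P = (9 - 5)**2 = 4**2 = 16)
D(C, T) = 4*(16 + T)**2
t(f, p) = 7 + f + p (t(f, p) = (f + p) + (5 + 2) = (f + p) + 7 = 7 + f + p)
1/(t(-53, D(0, N)) + 9905) = 1/((7 - 53 + 4*(16 + 8)**2) + 9905) = 1/((7 - 53 + 4*24**2) + 9905) = 1/((7 - 53 + 4*576) + 9905) = 1/((7 - 53 + 2304) + 9905) = 1/(2258 + 9905) = 1/12163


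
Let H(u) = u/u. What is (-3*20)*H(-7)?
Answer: -60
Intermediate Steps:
H(u) = 1
(-3*20)*H(-7) = -3*20*1 = -60*1 = -60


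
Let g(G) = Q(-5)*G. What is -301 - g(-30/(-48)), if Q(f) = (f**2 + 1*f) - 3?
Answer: -2493/8 ≈ -311.63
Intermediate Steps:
Q(f) = -3 + f + f**2 (Q(f) = (f**2 + f) - 3 = (f + f**2) - 3 = -3 + f + f**2)
g(G) = 17*G (g(G) = (-3 - 5 + (-5)**2)*G = (-3 - 5 + 25)*G = 17*G)
-301 - g(-30/(-48)) = -301 - 17*(-30/(-48)) = -301 - 17*(-30*(-1/48)) = -301 - 17*5/8 = -301 - 1*85/8 = -301 - 85/8 = -2493/8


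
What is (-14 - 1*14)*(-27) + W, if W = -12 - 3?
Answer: 741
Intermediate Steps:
W = -15
(-14 - 1*14)*(-27) + W = (-14 - 1*14)*(-27) - 15 = (-14 - 14)*(-27) - 15 = -28*(-27) - 15 = 756 - 15 = 741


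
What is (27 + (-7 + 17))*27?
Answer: 999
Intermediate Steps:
(27 + (-7 + 17))*27 = (27 + 10)*27 = 37*27 = 999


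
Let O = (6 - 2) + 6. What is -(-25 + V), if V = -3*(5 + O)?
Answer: 70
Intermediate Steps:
O = 10 (O = 4 + 6 = 10)
V = -45 (V = -3*(5 + 10) = -3*15 = -45)
-(-25 + V) = -(-25 - 45) = -1*(-70) = 70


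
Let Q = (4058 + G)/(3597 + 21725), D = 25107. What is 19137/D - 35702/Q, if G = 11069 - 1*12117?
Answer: -3782971070723/12595345 ≈ -3.0035e+5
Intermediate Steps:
G = -1048 (G = 11069 - 12117 = -1048)
Q = 1505/12661 (Q = (4058 - 1048)/(3597 + 21725) = 3010/25322 = 3010*(1/25322) = 1505/12661 ≈ 0.11887)
19137/D - 35702/Q = 19137/25107 - 35702/1505/12661 = 19137*(1/25107) - 35702*12661/1505 = 6379/8369 - 452023022/1505 = -3782971070723/12595345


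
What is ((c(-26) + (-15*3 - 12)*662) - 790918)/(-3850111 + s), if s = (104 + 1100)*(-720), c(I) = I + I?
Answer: 828704/4716991 ≈ 0.17568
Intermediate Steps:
c(I) = 2*I
s = -866880 (s = 1204*(-720) = -866880)
((c(-26) + (-15*3 - 12)*662) - 790918)/(-3850111 + s) = ((2*(-26) + (-15*3 - 12)*662) - 790918)/(-3850111 - 866880) = ((-52 + (-45 - 12)*662) - 790918)/(-4716991) = ((-52 - 57*662) - 790918)*(-1/4716991) = ((-52 - 37734) - 790918)*(-1/4716991) = (-37786 - 790918)*(-1/4716991) = -828704*(-1/4716991) = 828704/4716991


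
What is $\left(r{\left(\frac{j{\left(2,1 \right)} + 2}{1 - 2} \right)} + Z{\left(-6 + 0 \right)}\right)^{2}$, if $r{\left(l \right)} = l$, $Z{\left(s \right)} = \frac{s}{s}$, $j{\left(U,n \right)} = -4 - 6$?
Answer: $81$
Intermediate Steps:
$j{\left(U,n \right)} = -10$ ($j{\left(U,n \right)} = -4 - 6 = -10$)
$Z{\left(s \right)} = 1$
$\left(r{\left(\frac{j{\left(2,1 \right)} + 2}{1 - 2} \right)} + Z{\left(-6 + 0 \right)}\right)^{2} = \left(\frac{-10 + 2}{1 - 2} + 1\right)^{2} = \left(- \frac{8}{-1} + 1\right)^{2} = \left(\left(-8\right) \left(-1\right) + 1\right)^{2} = \left(8 + 1\right)^{2} = 9^{2} = 81$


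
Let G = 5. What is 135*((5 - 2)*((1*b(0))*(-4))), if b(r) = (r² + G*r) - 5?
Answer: 8100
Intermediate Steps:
b(r) = -5 + r² + 5*r (b(r) = (r² + 5*r) - 5 = -5 + r² + 5*r)
135*((5 - 2)*((1*b(0))*(-4))) = 135*((5 - 2)*((1*(-5 + 0² + 5*0))*(-4))) = 135*(3*((1*(-5 + 0 + 0))*(-4))) = 135*(3*((1*(-5))*(-4))) = 135*(3*(-5*(-4))) = 135*(3*20) = 135*60 = 8100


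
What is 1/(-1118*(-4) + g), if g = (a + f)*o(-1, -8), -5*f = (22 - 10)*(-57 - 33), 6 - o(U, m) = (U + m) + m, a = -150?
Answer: 1/5990 ≈ 0.00016694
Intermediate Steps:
o(U, m) = 6 - U - 2*m (o(U, m) = 6 - ((U + m) + m) = 6 - (U + 2*m) = 6 + (-U - 2*m) = 6 - U - 2*m)
f = 216 (f = -(22 - 10)*(-57 - 33)/5 = -12*(-90)/5 = -⅕*(-1080) = 216)
g = 1518 (g = (-150 + 216)*(6 - 1*(-1) - 2*(-8)) = 66*(6 + 1 + 16) = 66*23 = 1518)
1/(-1118*(-4) + g) = 1/(-1118*(-4) + 1518) = 1/(4472 + 1518) = 1/5990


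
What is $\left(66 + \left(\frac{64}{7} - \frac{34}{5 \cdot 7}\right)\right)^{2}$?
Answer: $\frac{6739216}{1225} \approx 5501.4$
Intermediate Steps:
$\left(66 + \left(\frac{64}{7} - \frac{34}{5 \cdot 7}\right)\right)^{2} = \left(66 + \left(64 \cdot \frac{1}{7} - \frac{34}{35}\right)\right)^{2} = \left(66 + \left(\frac{64}{7} - \frac{34}{35}\right)\right)^{2} = \left(66 + \frac{286}{35}\right)^{2} = \left(\frac{2596}{35}\right)^{2} = \frac{6739216}{1225}$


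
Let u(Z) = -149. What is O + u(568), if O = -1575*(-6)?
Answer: 9301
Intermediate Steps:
O = 9450
O + u(568) = 9450 - 149 = 9301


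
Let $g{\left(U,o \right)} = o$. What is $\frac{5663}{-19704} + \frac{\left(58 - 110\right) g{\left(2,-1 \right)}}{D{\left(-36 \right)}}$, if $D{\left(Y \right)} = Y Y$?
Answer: $- \frac{131555}{532008} \approx -0.24728$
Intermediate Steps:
$D{\left(Y \right)} = Y^{2}$
$\frac{5663}{-19704} + \frac{\left(58 - 110\right) g{\left(2,-1 \right)}}{D{\left(-36 \right)}} = \frac{5663}{-19704} + \frac{\left(58 - 110\right) \left(-1\right)}{\left(-36\right)^{2}} = 5663 \left(- \frac{1}{19704}\right) + \frac{\left(-52\right) \left(-1\right)}{1296} = - \frac{5663}{19704} + 52 \cdot \frac{1}{1296} = - \frac{5663}{19704} + \frac{13}{324} = - \frac{131555}{532008}$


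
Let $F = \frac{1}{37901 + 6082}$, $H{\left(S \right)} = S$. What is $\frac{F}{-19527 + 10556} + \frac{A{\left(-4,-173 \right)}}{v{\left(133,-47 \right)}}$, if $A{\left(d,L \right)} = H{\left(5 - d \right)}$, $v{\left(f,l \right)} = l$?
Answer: $- \frac{3551143484}{18544860171} \approx -0.19149$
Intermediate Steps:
$A{\left(d,L \right)} = 5 - d$
$F = \frac{1}{43983} \approx 2.2736 \cdot 10^{-5}$
$\frac{F}{-19527 + 10556} + \frac{A{\left(-4,-173 \right)}}{v{\left(133,-47 \right)}} = \frac{1}{43983 \left(-19527 + 10556\right)} + \frac{5 - -4}{-47} = \frac{1}{43983 \left(-8971\right)} + \left(5 + 4\right) \left(- \frac{1}{47}\right) = \frac{1}{43983} \left(- \frac{1}{8971}\right) + 9 \left(- \frac{1}{47}\right) = - \frac{1}{394571493} - \frac{9}{47} = - \frac{3551143484}{18544860171}$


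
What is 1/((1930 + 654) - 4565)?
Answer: -1/1981 ≈ -0.00050480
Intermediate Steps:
1/((1930 + 654) - 4565) = 1/(2584 - 4565) = 1/(-1981) = -1/1981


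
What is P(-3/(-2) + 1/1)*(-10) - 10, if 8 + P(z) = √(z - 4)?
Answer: 70 - 5*I*√6 ≈ 70.0 - 12.247*I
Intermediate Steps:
P(z) = -8 + √(-4 + z) (P(z) = -8 + √(z - 4) = -8 + √(-4 + z))
P(-3/(-2) + 1/1)*(-10) - 10 = (-8 + √(-4 + (-3/(-2) + 1/1)))*(-10) - 10 = (-8 + √(-4 + (-3*(-½) + 1*1)))*(-10) - 10 = (-8 + √(-4 + (3/2 + 1)))*(-10) - 10 = (-8 + √(-4 + 5/2))*(-10) - 10 = (-8 + √(-3/2))*(-10) - 10 = (-8 + I*√6/2)*(-10) - 10 = (80 - 5*I*√6) - 10 = 70 - 5*I*√6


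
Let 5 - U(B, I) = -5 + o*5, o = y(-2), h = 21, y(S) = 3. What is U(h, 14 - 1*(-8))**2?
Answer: 25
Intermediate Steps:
o = 3
U(B, I) = -5 (U(B, I) = 5 - (-5 + 3*5) = 5 - (-5 + 15) = 5 - 1*10 = 5 - 10 = -5)
U(h, 14 - 1*(-8))**2 = (-5)**2 = 25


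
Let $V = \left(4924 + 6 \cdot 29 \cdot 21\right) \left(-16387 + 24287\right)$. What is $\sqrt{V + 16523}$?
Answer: $\sqrt{67782723} \approx 8233.0$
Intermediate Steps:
$V = 67766200$ ($V = \left(4924 + 174 \cdot 21\right) 7900 = \left(4924 + 3654\right) 7900 = 8578 \cdot 7900 = 67766200$)
$\sqrt{V + 16523} = \sqrt{67766200 + 16523} = \sqrt{67782723}$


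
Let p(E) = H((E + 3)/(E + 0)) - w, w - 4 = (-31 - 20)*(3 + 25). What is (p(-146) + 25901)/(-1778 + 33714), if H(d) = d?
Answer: 3989593/4662656 ≈ 0.85565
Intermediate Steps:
w = -1424 (w = 4 + (-31 - 20)*(3 + 25) = 4 - 51*28 = 4 - 1428 = -1424)
p(E) = 1424 + (3 + E)/E (p(E) = (E + 3)/(E + 0) - 1*(-1424) = (3 + E)/E + 1424 = 1424 + (3 + E)/E)
(p(-146) + 25901)/(-1778 + 33714) = ((1425 + 3/(-146)) + 25901)/(-1778 + 33714) = ((1425 + 3*(-1/146)) + 25901)/31936 = ((1425 - 3/146) + 25901)*(1/31936) = (208047/146 + 25901)*(1/31936) = (3989593/146)*(1/31936) = 3989593/4662656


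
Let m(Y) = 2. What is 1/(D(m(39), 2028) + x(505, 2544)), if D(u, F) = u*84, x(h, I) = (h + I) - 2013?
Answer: 1/1204 ≈ 0.00083056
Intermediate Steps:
x(h, I) = -2013 + I + h (x(h, I) = (I + h) - 2013 = -2013 + I + h)
D(u, F) = 84*u
1/(D(m(39), 2028) + x(505, 2544)) = 1/(84*2 + (-2013 + 2544 + 505)) = 1/(168 + 1036) = 1/1204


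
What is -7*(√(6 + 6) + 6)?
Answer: -42 - 14*√3 ≈ -66.249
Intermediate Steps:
-7*(√(6 + 6) + 6) = -7*(√12 + 6) = -7*(2*√3 + 6) = -7*(6 + 2*√3) = -42 - 14*√3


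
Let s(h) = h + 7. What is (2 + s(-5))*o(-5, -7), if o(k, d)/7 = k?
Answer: -140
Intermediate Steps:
o(k, d) = 7*k
s(h) = 7 + h
(2 + s(-5))*o(-5, -7) = (2 + (7 - 5))*(7*(-5)) = (2 + 2)*(-35) = 4*(-35) = -140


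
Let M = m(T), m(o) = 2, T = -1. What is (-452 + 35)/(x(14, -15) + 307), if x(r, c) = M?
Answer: -139/103 ≈ -1.3495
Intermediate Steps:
M = 2
x(r, c) = 2
(-452 + 35)/(x(14, -15) + 307) = (-452 + 35)/(2 + 307) = -417/309 = -417*1/309 = -139/103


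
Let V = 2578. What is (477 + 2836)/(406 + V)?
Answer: 3313/2984 ≈ 1.1103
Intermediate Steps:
(477 + 2836)/(406 + V) = (477 + 2836)/(406 + 2578) = 3313/2984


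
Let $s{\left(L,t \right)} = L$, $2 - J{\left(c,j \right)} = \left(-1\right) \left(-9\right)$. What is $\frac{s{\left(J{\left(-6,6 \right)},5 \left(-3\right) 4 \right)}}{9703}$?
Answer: $- \frac{7}{9703} \approx -0.00072143$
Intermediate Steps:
$J{\left(c,j \right)} = -7$ ($J{\left(c,j \right)} = 2 - \left(-1\right) \left(-9\right) = 2 - 9 = -7$)
$\frac{s{\left(J{\left(-6,6 \right)},5 \left(-3\right) 4 \right)}}{9703} = - \frac{7}{9703}$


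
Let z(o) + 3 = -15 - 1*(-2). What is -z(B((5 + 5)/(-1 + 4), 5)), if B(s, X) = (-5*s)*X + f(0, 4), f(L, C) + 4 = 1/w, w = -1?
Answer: 16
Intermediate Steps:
f(L, C) = -5 (f(L, C) = -4 + 1/(-1) = -4 - 1 = -5)
B(s, X) = -5 - 5*X*s (B(s, X) = (-5*s)*X - 5 = -5*X*s - 5 = -5 - 5*X*s)
z(o) = -16 (z(o) = -3 + (-15 - 1*(-2)) = -3 + (-15 + 2) = -3 - 13 = -16)
-z(B((5 + 5)/(-1 + 4), 5)) = -1*(-16) = 16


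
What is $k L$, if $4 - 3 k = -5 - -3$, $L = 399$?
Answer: $798$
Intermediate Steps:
$k = 2$ ($k = \frac{4}{3} - \frac{-5 - -3}{3} = \frac{4}{3} - \frac{-5 + 3}{3} = \frac{4}{3} - - \frac{2}{3} = \frac{4}{3} + \frac{2}{3} = 2$)
$k L = 2 \cdot 399 = 798$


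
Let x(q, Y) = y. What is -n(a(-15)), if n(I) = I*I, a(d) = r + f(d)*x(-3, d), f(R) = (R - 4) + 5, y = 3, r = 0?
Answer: -1764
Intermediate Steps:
f(R) = 1 + R (f(R) = (-4 + R) + 5 = 1 + R)
x(q, Y) = 3
a(d) = 3 + 3*d (a(d) = 0 + (1 + d)*3 = 0 + (3 + 3*d) = 3 + 3*d)
n(I) = I²
-n(a(-15)) = -(3 + 3*(-15))² = -(3 - 45)² = -1*(-42)² = -1*1764 = -1764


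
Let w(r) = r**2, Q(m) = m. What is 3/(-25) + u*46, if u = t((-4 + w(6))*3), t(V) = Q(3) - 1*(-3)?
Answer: 6897/25 ≈ 275.88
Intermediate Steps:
t(V) = 6 (t(V) = 3 - 1*(-3) = 3 + 3 = 6)
u = 6
3/(-25) + u*46 = 3/(-25) + 6*46 = 3*(-1/25) + 276 = -3/25 + 276 = 6897/25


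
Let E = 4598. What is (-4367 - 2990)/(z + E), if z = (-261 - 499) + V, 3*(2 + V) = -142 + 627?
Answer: -22071/11993 ≈ -1.8403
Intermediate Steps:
V = 479/3 (V = -2 + (-142 + 627)/3 = -2 + (1/3)*485 = -2 + 485/3 = 479/3 ≈ 159.67)
z = -1801/3 (z = (-261 - 499) + 479/3 = -760 + 479/3 = -1801/3 ≈ -600.33)
(-4367 - 2990)/(z + E) = (-4367 - 2990)/(-1801/3 + 4598) = -7357/11993/3 = -7357*3/11993 = -22071/11993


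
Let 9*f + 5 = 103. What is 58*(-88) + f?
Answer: -45838/9 ≈ -5093.1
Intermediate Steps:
f = 98/9 (f = -5/9 + (⅑)*103 = -5/9 + 103/9 = 98/9 ≈ 10.889)
58*(-88) + f = 58*(-88) + 98/9 = -5104 + 98/9 = -45838/9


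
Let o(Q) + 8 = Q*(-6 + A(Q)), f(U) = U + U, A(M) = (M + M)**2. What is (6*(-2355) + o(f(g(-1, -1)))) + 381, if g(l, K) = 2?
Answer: -13525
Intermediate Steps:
A(M) = 4*M**2 (A(M) = (2*M)**2 = 4*M**2)
f(U) = 2*U
o(Q) = -8 + Q*(-6 + 4*Q**2)
(6*(-2355) + o(f(g(-1, -1)))) + 381 = (6*(-2355) + (-8 - 12*2 + 4*(2*2)**3)) + 381 = (-14130 + (-8 - 6*4 + 4*4**3)) + 381 = (-14130 + (-8 - 24 + 4*64)) + 381 = (-14130 + (-8 - 24 + 256)) + 381 = (-14130 + 224) + 381 = -13906 + 381 = -13525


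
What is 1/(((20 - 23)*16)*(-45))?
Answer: 1/2160 ≈ 0.00046296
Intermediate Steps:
1/(((20 - 23)*16)*(-45)) = 1/(-3*16*(-45)) = 1/(-48*(-45)) = 1/2160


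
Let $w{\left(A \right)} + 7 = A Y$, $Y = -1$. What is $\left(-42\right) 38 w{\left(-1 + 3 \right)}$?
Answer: $14364$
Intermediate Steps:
$w{\left(A \right)} = -7 - A$ ($w{\left(A \right)} = -7 + A \left(-1\right) = -7 - A$)
$\left(-42\right) 38 w{\left(-1 + 3 \right)} = \left(-42\right) 38 \left(-7 - \left(-1 + 3\right)\right) = - 1596 \left(-7 - 2\right) = \left(-1596\right) \left(-9\right) = 14364$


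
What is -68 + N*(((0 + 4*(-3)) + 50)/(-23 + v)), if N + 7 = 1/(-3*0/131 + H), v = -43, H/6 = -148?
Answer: -1874549/29304 ≈ -63.969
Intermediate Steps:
H = -888 (H = 6*(-148) = -888)
N = -6217/888 (N = -7 + 1/(-3*0/131 - 888) = -7 + 1/(0*(1/131) - 888) = -7 + 1/(0 - 888) = -7 + 1/(-888) = -7 - 1/888 = -6217/888 ≈ -7.0011)
-68 + N*(((0 + 4*(-3)) + 50)/(-23 + v)) = -68 - 6217*((0 + 4*(-3)) + 50)/(888*(-23 - 43)) = -68 - 6217*((0 - 12) + 50)/(888*(-66)) = -68 - 6217*(-12 + 50)*(-1)/(888*66) = -68 - 118123*(-1)/(444*66) = -68 - 6217/888*(-19/33) = -68 + 118123/29304 = -1874549/29304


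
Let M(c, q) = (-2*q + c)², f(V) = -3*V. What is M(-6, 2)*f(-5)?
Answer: 1500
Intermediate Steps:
M(c, q) = (c - 2*q)²
M(-6, 2)*f(-5) = (-6 - 2*2)²*(-3*(-5)) = (-6 - 4)²*15 = (-10)²*15 = 100*15 = 1500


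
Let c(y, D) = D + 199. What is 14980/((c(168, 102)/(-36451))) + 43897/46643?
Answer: -3638391857449/2005649 ≈ -1.8141e+6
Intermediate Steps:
c(y, D) = 199 + D
14980/((c(168, 102)/(-36451))) + 43897/46643 = 14980/(((199 + 102)/(-36451))) + 43897/46643 = 14980/((301*(-1/36451))) + 43897*(1/46643) = 14980/(-301/36451) + 43897/46643 = 14980*(-36451/301) + 43897/46643 = -78005140/43 + 43897/46643 = -3638391857449/2005649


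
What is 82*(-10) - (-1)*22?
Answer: -798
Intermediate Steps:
82*(-10) - (-1)*22 = -820 - 1*(-22) = -820 + 22 = -798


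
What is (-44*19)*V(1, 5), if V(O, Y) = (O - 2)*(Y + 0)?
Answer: 4180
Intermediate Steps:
V(O, Y) = Y*(-2 + O) (V(O, Y) = (-2 + O)*Y = Y*(-2 + O))
(-44*19)*V(1, 5) = (-44*19)*(5*(-2 + 1)) = -4180*(-1) = -836*(-5) = 4180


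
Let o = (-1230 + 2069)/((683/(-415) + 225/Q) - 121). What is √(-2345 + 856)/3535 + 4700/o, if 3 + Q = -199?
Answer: -4876142370/7033337 + I*√1489/3535 ≈ -693.29 + 0.010916*I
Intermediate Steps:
Q = -202 (Q = -3 - 199 = -202)
o = -70333370/10374771 (o = (-1230 + 2069)/((683/(-415) + 225/(-202)) - 121) = 839/((683*(-1/415) + 225*(-1/202)) - 121) = 839/((-683/415 - 225/202) - 121) = 839/(-231341/83830 - 121) = 839/(-10374771/83830) = 839*(-83830/10374771) = -70333370/10374771 ≈ -6.7793)
√(-2345 + 856)/3535 + 4700/o = √(-2345 + 856)/3535 + 4700/(-70333370/10374771) = √(-1489)*(1/3535) + 4700*(-10374771/70333370) = (I*√1489)*(1/3535) - 4876142370/7033337 = I*√1489/3535 - 4876142370/7033337 = -4876142370/7033337 + I*√1489/3535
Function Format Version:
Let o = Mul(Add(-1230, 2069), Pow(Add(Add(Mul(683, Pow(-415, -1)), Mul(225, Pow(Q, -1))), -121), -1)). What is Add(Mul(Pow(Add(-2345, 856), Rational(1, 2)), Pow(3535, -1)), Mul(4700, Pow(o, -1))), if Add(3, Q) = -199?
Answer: Add(Rational(-4876142370, 7033337), Mul(Rational(1, 3535), I, Pow(1489, Rational(1, 2)))) ≈ Add(-693.29, Mul(0.010916, I))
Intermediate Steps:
Q = -202 (Q = Add(-3, -199) = -202)
o = Rational(-70333370, 10374771) (o = Mul(Add(-1230, 2069), Pow(Add(Add(Mul(683, Pow(-415, -1)), Mul(225, Pow(-202, -1))), -121), -1)) = Mul(839, Pow(Add(Add(Mul(683, Rational(-1, 415)), Mul(225, Rational(-1, 202))), -121), -1)) = Mul(839, Pow(Add(Add(Rational(-683, 415), Rational(-225, 202)), -121), -1)) = Mul(839, Pow(Add(Rational(-231341, 83830), -121), -1)) = Mul(839, Pow(Rational(-10374771, 83830), -1)) = Mul(839, Rational(-83830, 10374771)) = Rational(-70333370, 10374771) ≈ -6.7793)
Add(Mul(Pow(Add(-2345, 856), Rational(1, 2)), Pow(3535, -1)), Mul(4700, Pow(o, -1))) = Add(Mul(Pow(Add(-2345, 856), Rational(1, 2)), Pow(3535, -1)), Mul(4700, Pow(Rational(-70333370, 10374771), -1))) = Add(Mul(Pow(-1489, Rational(1, 2)), Rational(1, 3535)), Mul(4700, Rational(-10374771, 70333370))) = Add(Mul(Mul(I, Pow(1489, Rational(1, 2))), Rational(1, 3535)), Rational(-4876142370, 7033337)) = Add(Mul(Rational(1, 3535), I, Pow(1489, Rational(1, 2))), Rational(-4876142370, 7033337)) = Add(Rational(-4876142370, 7033337), Mul(Rational(1, 3535), I, Pow(1489, Rational(1, 2))))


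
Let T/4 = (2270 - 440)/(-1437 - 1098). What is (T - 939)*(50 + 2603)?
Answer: -422301887/169 ≈ -2.4988e+6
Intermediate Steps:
T = -488/169 (T = 4*((2270 - 440)/(-1437 - 1098)) = 4*(1830/(-2535)) = 4*(1830*(-1/2535)) = 4*(-122/169) = -488/169 ≈ -2.8876)
(T - 939)*(50 + 2603) = (-488/169 - 939)*(50 + 2603) = -159179/169*2653 = -422301887/169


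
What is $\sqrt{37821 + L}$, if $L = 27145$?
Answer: $\sqrt{64966} \approx 254.88$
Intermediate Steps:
$\sqrt{37821 + L} = \sqrt{37821 + 27145} = \sqrt{64966}$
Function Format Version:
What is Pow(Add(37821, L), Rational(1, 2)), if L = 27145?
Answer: Pow(64966, Rational(1, 2)) ≈ 254.88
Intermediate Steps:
Pow(Add(37821, L), Rational(1, 2)) = Pow(Add(37821, 27145), Rational(1, 2)) = Pow(64966, Rational(1, 2))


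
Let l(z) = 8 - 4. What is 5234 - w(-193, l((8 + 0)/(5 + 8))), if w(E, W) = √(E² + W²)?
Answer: 5234 - √37265 ≈ 5041.0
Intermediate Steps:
l(z) = 4
5234 - w(-193, l((8 + 0)/(5 + 8))) = 5234 - √((-193)² + 4²) = 5234 - √(37249 + 16) = 5234 - √37265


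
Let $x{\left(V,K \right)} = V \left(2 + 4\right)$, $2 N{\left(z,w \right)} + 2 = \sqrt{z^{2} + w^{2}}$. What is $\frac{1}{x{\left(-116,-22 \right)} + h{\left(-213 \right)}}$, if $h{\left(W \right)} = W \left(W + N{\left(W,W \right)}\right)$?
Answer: $\frac{29924}{657053277} + \frac{5041 \sqrt{2}}{219017759} \approx 7.8093 \cdot 10^{-5}$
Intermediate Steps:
$N{\left(z,w \right)} = -1 + \frac{\sqrt{w^{2} + z^{2}}}{2}$ ($N{\left(z,w \right)} = -1 + \frac{\sqrt{z^{2} + w^{2}}}{2} = -1 + \frac{\sqrt{w^{2} + z^{2}}}{2}$)
$h{\left(W \right)} = W \left(-1 + W + \frac{\sqrt{2} \sqrt{W^{2}}}{2}\right)$ ($h{\left(W \right)} = W \left(W + \left(-1 + \frac{\sqrt{W^{2} + W^{2}}}{2}\right)\right) = W \left(W + \left(-1 + \frac{\sqrt{2 W^{2}}}{2}\right)\right) = W \left(W + \left(-1 + \frac{\sqrt{2} \sqrt{W^{2}}}{2}\right)\right) = W \left(-1 + W + \frac{\sqrt{2} \sqrt{W^{2}}}{2}\right)$)
$x{\left(V,K \right)} = 6 V$ ($x{\left(V,K \right)} = V 6 = 6 V$)
$\frac{1}{x{\left(-116,-22 \right)} + h{\left(-213 \right)}} = \frac{1}{6 \left(-116\right) + \frac{1}{2} \left(-213\right) \left(-2 + 2 \left(-213\right) + \sqrt{2} \sqrt{\left(-213\right)^{2}}\right)} = \frac{1}{-696 + \frac{1}{2} \left(-213\right) \left(-2 - 426 + \sqrt{2} \sqrt{45369}\right)} = \frac{1}{-696 + \frac{1}{2} \left(-213\right) \left(-2 - 426 + \sqrt{2} \cdot 213\right)} = \frac{1}{-696 + \frac{1}{2} \left(-213\right) \left(-2 - 426 + 213 \sqrt{2}\right)} = \frac{1}{-696 + \frac{1}{2} \left(-213\right) \left(-428 + 213 \sqrt{2}\right)} = \frac{1}{-696 + \left(45582 - \frac{45369 \sqrt{2}}{2}\right)} = \frac{1}{44886 - \frac{45369 \sqrt{2}}{2}}$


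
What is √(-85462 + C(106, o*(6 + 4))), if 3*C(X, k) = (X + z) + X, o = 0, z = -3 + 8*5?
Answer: I*√85379 ≈ 292.2*I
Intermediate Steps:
z = 37 (z = -3 + 40 = 37)
C(X, k) = 37/3 + 2*X/3 (C(X, k) = ((X + 37) + X)/3 = ((37 + X) + X)/3 = (37 + 2*X)/3 = 37/3 + 2*X/3)
√(-85462 + C(106, o*(6 + 4))) = √(-85462 + (37/3 + (⅔)*106)) = √(-85462 + (37/3 + 212/3)) = √(-85462 + 83) = √(-85379) = I*√85379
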